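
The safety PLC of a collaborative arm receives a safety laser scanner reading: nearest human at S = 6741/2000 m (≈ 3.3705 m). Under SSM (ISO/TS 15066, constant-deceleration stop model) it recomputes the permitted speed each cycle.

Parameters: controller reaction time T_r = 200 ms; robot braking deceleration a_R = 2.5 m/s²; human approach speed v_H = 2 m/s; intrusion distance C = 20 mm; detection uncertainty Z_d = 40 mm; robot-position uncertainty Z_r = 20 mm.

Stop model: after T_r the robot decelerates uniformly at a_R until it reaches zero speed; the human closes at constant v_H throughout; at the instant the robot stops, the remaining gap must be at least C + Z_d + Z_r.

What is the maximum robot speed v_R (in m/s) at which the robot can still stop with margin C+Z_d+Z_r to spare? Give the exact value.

v_R_max = 41/20 m/s = 2.0500 m/s

quadratic (1/5)·v² + (1)·v + (-5781/2000) = 0
  disc = (1)² − 4·(1/5)·(-5781/2000) = 8281/2500 ; √disc = 91/50
  v_R = (−(1) + 91/50) / (2·(1/5)) = 41/20 m/s
check:
T_s = v_R/a_R = (41/20)/(5/2) = 0.8200 s
reaction-phase robot travel = 2.0500·0.2000 = 0.4100 m
braking distance = 2.0500²/(2·2.5000) = 0.8405 m
human over T_r+T_s: 2.0000·(0.2000+0.8200) = 2.0400 m
C+Z_d+Z_r = 0.0200+0.0400+0.0200 = 0.0800 m
sum ≈ 0.4100+0.8405+2.0400+0.0800 ≈ 3.3705 m = S ✓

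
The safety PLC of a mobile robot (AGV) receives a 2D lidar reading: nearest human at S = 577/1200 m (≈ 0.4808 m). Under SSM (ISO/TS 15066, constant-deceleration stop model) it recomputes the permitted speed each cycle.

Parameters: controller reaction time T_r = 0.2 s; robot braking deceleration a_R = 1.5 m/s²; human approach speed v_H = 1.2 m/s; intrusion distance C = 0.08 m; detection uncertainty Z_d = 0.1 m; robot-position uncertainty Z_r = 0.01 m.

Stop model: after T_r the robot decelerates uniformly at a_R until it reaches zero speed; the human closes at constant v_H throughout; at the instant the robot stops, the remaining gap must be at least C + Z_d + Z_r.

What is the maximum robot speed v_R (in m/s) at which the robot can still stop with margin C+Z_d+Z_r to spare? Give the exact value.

collect terms ⇒ (1/3)·v_R² + (1)·v_R + (-61/1200) = 0
  disc = (1)² − 4·(1/3)·(-61/1200) = 961/900 ; √disc = 31/30
  v_R = (−(1) + 31/30) / (2·(1/3)) = 1/20 m/s
check:
braking lasts T_s = (1/20)/(3/2) = 0.0333 s
robot in T_r: 0.0500·0.2000 = 0.0100 m
robot under decel: 0.0500²/(2·1.5000) = 0.0008 m
person approaches 1.2000·(0.2000+0.0333) = 0.2800 m
margins: 0.0800+0.1000+0.0100 = 0.1900 m
sum ≈ 0.0100+0.0008+0.2800+0.1900 ≈ 0.4808 m = S ✓

v_R_max = 1/20 m/s = 0.0500 m/s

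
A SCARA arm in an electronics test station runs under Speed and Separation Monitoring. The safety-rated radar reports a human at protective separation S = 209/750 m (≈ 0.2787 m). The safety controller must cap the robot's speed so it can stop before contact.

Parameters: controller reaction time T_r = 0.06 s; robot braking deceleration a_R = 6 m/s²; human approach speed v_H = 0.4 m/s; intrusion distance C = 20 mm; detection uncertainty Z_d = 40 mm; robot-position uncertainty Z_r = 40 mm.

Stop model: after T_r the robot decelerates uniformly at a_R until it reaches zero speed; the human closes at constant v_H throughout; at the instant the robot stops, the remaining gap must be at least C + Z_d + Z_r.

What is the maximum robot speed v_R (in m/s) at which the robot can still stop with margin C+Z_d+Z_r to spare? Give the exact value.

at the boundary: (1/12)·v² + (19/150)·v + (-58/375) = 0
  disc = (19/150)² − 4·(1/12)·(-58/375) = 169/2500 ; √disc = 13/50
  v_R = (−(19/150) + 13/50) / (2·(1/12)) = 4/5 m/s
check:
T_s = v_R/a_R = (4/5)/6 = 0.1333 s
reaction-phase robot travel = 0.8000·0.0600 = 0.0480 m
robot under decel: 0.8000²/(2·6.0000) = 0.0533 m
human closes 0.4000·0.1933 = 0.0773 m
margins: 0.0200+0.0400+0.0400 = 0.1000 m
sum ≈ 0.0480+0.0533+0.0773+0.1000 ≈ 0.2787 m = S ✓

v_R_max = 4/5 m/s = 0.8000 m/s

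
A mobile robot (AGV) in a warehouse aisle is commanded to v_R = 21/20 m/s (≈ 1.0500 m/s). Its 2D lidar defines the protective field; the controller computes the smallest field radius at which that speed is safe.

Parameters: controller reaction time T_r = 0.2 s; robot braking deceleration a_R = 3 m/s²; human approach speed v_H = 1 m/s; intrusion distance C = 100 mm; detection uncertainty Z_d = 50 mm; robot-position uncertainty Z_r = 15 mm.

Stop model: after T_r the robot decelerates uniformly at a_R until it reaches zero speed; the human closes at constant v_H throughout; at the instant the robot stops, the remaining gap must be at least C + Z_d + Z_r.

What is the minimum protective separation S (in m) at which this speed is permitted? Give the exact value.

S_min = 887/800 m = 1.1087 m

stop time T_s = (21/20)/3 = 0.3500 s
reaction-phase robot travel = 1.0500·0.2000 = 0.2100 m
robot covers 1.0500·0.3500 − ½·3.0000·0.3500² = 0.1837 m while stopping
person approaches 1.0000·(0.2000+0.3500) = 0.5500 m
C+Z_d+Z_r = 0.1000+0.0500+0.0150 = 0.1650 m
S_min ≈ 0.2100+0.1837+0.5500+0.1650  ⇒  S_min = 887/800 m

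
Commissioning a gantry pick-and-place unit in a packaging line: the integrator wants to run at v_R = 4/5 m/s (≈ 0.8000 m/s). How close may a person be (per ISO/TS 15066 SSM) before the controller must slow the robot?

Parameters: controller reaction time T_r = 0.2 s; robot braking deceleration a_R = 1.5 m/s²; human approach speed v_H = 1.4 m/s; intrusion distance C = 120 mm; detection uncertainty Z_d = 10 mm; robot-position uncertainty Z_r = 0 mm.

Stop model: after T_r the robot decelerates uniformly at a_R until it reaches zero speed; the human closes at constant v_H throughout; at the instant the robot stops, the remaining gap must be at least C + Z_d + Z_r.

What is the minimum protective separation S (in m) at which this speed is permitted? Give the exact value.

S_min = 153/100 m = 1.5300 m

stop time T_s = (4/5)/(3/2) = 0.5333 s
robot in T_r: 0.8000·0.2000 = 0.1600 m
braking distance = 0.8000²/(2·1.5000) = 0.2133 m
person approaches 1.4000·(0.2000+0.5333) = 1.0267 m
margins: 0.1200+0.0100+0.0000 = 0.1300 m
S_min ≈ 0.1600+0.2133+1.0267+0.1300  ⇒  S_min = 153/100 m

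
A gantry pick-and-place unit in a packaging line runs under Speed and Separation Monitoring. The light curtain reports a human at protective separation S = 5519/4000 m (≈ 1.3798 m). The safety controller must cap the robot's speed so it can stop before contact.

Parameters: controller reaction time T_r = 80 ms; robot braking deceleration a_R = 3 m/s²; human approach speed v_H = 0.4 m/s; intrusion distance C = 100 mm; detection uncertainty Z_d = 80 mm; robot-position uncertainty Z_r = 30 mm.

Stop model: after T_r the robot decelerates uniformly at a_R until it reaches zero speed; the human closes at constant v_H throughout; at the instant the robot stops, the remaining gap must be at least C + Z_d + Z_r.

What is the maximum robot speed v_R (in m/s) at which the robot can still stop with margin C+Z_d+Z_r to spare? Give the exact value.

collect terms ⇒ (1/6)·v_R² + (16/75)·v_R + (-4551/4000) = 0
  disc = (16/75)² − 4·(1/6)·(-4551/4000) = 72361/90000 ; √disc = 269/300
  v_R = (−(16/75) + 269/300) / (2·(1/6)) = 41/20 m/s
check:
stop time T_s = (41/20)/3 = 0.6833 s
robot in T_r: 2.0500·0.0800 = 0.1640 m
robot covers 2.0500·0.6833 − ½·3.0000·0.6833² = 0.7004 m while stopping
human over T_r+T_s: 0.4000·(0.0800+0.6833) = 0.3053 m
margins: 0.1000+0.0800+0.0300 = 0.2100 m
sum ≈ 0.1640+0.7004+0.3053+0.2100 ≈ 1.3798 m = S ✓

v_R_max = 41/20 m/s = 2.0500 m/s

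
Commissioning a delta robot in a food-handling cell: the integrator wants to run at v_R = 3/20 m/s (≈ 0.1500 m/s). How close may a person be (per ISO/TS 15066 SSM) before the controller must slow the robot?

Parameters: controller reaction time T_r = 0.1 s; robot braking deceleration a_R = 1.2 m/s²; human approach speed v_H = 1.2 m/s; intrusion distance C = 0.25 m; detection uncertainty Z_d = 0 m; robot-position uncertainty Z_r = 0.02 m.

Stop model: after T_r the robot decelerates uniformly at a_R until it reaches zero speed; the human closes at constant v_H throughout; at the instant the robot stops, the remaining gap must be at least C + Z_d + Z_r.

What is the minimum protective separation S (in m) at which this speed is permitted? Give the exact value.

T_s = v_R/a_R = (3/20)/(6/5) = 0.1250 s
robot covers v_R·T_r = 0.1500·0.1000 = 0.0150 m before braking
robot covers 0.1500·0.1250 − ½·1.2000·0.1250² = 0.0094 m while stopping
human over T_r+T_s: 1.2000·(0.1000+0.1250) = 0.2700 m
C+Z_d+Z_r = 0.2500+0.0000+0.0200 = 0.2700 m
S_min ≈ 0.0150+0.0094+0.2700+0.2700  ⇒  S_min = 903/1600 m

S_min = 903/1600 m = 0.5644 m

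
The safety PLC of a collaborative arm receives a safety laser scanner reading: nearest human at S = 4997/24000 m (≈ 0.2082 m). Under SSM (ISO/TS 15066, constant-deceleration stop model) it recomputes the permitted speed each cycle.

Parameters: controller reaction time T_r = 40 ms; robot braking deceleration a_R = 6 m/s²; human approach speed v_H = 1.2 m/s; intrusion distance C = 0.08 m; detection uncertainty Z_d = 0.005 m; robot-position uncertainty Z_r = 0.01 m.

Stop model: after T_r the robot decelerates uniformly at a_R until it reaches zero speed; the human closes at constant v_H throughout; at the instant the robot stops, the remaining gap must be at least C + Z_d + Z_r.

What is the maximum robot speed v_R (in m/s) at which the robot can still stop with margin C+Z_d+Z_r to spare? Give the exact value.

v_R_max = 1/4 m/s = 0.2500 m/s

quadratic (1/12)·v² + (6/25)·v + (-313/4800) = 0
  disc = (6/25)² − 4·(1/12)·(-313/4800) = 28561/360000 ; √disc = 169/600
  v_R = (−(6/25) + 169/600) / (2·(1/12)) = 1/4 m/s
check:
braking lasts T_s = (1/4)/6 = 0.0417 s
robot in T_r: 0.2500·0.0400 = 0.0100 m
robot covers 0.2500·0.0417 − ½·6.0000·0.0417² = 0.0052 m while stopping
human over T_r+T_s: 1.2000·(0.0400+0.0417) = 0.0980 m
C+Z_d+Z_r = 0.0800+0.0050+0.0100 = 0.0950 m
sum ≈ 0.0100+0.0052+0.0980+0.0950 ≈ 0.2082 m = S ✓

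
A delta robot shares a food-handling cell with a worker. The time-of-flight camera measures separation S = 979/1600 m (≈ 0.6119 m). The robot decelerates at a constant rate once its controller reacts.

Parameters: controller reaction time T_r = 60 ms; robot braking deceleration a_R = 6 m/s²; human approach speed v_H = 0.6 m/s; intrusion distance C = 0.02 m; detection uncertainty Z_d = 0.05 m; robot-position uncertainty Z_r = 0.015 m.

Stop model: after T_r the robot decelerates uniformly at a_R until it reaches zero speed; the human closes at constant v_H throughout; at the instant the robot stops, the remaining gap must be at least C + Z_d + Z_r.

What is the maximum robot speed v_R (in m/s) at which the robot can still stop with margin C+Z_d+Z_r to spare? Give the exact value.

v_R_max = 33/20 m/s = 1.6500 m/s

quadratic (1/12)·v² + (4/25)·v + (-3927/8000) = 0
  disc = (4/25)² − 4·(1/12)·(-3927/8000) = 7569/40000 ; √disc = 87/200
  v_R = (−(4/25) + 87/200) / (2·(1/12)) = 33/20 m/s
check:
braking lasts T_s = (33/20)/6 = 0.2750 s
reaction-phase robot travel = 1.6500·0.0600 = 0.0990 m
braking distance = 1.6500²/(2·6.0000) = 0.2269 m
person approaches 0.6000·(0.0600+0.2750) = 0.2010 m
residual clearance needed = 0.0200+0.0500+0.0150 = 0.0850 m
sum ≈ 0.0990+0.2269+0.2010+0.0850 ≈ 0.6119 m = S ✓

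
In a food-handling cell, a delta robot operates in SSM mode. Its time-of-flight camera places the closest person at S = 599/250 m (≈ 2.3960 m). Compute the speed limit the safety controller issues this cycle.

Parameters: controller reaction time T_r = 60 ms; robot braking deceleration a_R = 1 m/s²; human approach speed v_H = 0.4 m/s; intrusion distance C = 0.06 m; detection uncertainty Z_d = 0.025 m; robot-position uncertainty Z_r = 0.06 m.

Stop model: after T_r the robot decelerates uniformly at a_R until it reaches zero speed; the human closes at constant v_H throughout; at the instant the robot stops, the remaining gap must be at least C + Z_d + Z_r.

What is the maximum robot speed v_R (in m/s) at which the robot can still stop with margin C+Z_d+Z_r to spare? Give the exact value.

at the boundary: (1/2)·v² + (23/50)·v + (-2227/1000) = 0
  disc = (23/50)² − 4·(1/2)·(-2227/1000) = 2916/625 ; √disc = 54/25
  v_R = (−(23/50) + 54/25) / (2·(1/2)) = 17/10 m/s
check:
T_s = v_R/a_R = (17/10)/1 = 1.7000 s
reaction-phase robot travel = 1.7000·0.0600 = 0.1020 m
robot covers 1.7000·1.7000 − ½·1.0000·1.7000² = 1.4450 m while stopping
human over T_r+T_s: 0.4000·(0.0600+1.7000) = 0.7040 m
margins: 0.0600+0.0250+0.0600 = 0.1450 m
sum ≈ 0.1020+1.4450+0.7040+0.1450 ≈ 2.3960 m = S ✓

v_R_max = 17/10 m/s = 1.7000 m/s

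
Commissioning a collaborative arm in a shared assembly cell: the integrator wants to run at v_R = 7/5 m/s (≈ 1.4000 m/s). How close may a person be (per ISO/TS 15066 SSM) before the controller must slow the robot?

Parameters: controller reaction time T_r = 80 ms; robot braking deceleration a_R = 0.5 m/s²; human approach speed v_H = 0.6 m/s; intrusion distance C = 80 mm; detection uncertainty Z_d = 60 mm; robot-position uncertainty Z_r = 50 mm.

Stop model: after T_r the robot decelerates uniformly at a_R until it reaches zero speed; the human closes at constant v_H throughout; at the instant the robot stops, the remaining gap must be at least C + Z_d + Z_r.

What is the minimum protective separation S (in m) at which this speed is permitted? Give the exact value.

S_min = 399/100 m = 3.9900 m

braking lasts T_s = (7/5)/(1/2) = 2.8000 s
robot in T_r: 1.4000·0.0800 = 0.1120 m
robot covers 1.4000·2.8000 − ½·0.5000·2.8000² = 1.9600 m while stopping
person approaches 0.6000·(0.0800+2.8000) = 1.7280 m
margins: 0.0800+0.0600+0.0500 = 0.1900 m
S_min ≈ 0.1120+1.9600+1.7280+0.1900  ⇒  S_min = 399/100 m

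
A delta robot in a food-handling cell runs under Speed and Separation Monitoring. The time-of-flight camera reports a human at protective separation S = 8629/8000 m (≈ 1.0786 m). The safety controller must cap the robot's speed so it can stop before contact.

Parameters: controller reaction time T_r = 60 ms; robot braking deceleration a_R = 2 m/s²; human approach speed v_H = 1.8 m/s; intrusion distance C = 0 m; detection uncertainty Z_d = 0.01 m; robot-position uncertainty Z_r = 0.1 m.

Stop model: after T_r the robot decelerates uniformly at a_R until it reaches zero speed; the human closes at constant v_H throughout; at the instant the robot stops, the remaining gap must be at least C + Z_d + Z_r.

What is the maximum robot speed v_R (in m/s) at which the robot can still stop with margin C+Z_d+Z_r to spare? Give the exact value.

v_R_max = 3/4 m/s = 0.7500 m/s

quadratic (1/4)·v² + (24/25)·v + (-1377/1600) = 0
  disc = (24/25)² − 4·(1/4)·(-1377/1600) = 71289/40000 ; √disc = 267/200
  v_R = (−(24/25) + 267/200) / (2·(1/4)) = 3/4 m/s
check:
T_s = v_R/a_R = (3/4)/2 = 0.3750 s
reaction-phase robot travel = 0.7500·0.0600 = 0.0450 m
robot covers 0.7500·0.3750 − ½·2.0000·0.3750² = 0.1406 m while stopping
human closes 1.8000·0.4350 = 0.7830 m
C+Z_d+Z_r = 0.0000+0.0100+0.1000 = 0.1100 m
sum ≈ 0.0450+0.1406+0.7830+0.1100 ≈ 1.0786 m = S ✓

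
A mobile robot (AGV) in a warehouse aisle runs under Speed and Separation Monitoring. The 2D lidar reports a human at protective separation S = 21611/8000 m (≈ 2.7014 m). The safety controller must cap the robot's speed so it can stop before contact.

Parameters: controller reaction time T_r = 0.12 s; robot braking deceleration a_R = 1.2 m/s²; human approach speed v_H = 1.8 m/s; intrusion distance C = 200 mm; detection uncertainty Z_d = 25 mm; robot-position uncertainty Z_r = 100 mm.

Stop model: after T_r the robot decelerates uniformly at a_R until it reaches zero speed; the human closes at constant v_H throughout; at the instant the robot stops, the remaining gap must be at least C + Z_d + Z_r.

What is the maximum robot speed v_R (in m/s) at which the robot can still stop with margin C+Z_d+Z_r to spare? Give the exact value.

v_R_max = 21/20 m/s = 1.0500 m/s

quadratic (5/12)·v² + (81/50)·v + (-17283/8000) = 0
  disc = (81/50)² − 4·(5/12)·(-17283/8000) = 249001/40000 ; √disc = 499/200
  v_R = (−(81/50) + 499/200) / (2·(5/12)) = 21/20 m/s
check:
T_s = v_R/a_R = (21/20)/(6/5) = 0.8750 s
reaction-phase robot travel = 1.0500·0.1200 = 0.1260 m
robot under decel: 1.0500²/(2·1.2000) = 0.4594 m
human closes 1.8000·0.9950 = 1.7910 m
residual clearance needed = 0.2000+0.0250+0.1000 = 0.3250 m
sum ≈ 0.1260+0.4594+1.7910+0.3250 ≈ 2.7014 m = S ✓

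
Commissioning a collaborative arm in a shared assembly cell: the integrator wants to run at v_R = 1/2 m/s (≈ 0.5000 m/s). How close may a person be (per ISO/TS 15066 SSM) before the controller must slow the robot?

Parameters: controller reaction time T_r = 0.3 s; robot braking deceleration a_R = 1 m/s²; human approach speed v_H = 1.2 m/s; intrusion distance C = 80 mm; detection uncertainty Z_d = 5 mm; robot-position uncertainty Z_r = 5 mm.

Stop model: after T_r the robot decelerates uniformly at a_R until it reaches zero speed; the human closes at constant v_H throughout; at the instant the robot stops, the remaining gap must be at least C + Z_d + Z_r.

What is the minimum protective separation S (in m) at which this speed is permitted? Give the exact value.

S_min = 53/40 m = 1.3250 m

stop time T_s = (1/2)/1 = 0.5000 s
robot in T_r: 0.5000·0.3000 = 0.1500 m
braking distance = 0.5000²/(2·1.0000) = 0.1250 m
human over T_r+T_s: 1.2000·(0.3000+0.5000) = 0.9600 m
C+Z_d+Z_r = 0.0800+0.0050+0.0050 = 0.0900 m
S_min ≈ 0.1500+0.1250+0.9600+0.0900  ⇒  S_min = 53/40 m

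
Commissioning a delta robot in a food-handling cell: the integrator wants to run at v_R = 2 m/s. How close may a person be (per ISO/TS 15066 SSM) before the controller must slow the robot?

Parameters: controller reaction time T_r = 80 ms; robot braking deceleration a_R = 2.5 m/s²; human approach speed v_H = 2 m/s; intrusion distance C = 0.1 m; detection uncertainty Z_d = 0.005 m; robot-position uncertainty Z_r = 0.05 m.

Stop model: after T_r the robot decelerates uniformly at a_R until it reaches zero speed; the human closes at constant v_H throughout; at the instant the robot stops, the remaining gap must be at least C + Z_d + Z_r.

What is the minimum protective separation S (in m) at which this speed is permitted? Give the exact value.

braking lasts T_s = 2/(5/2) = 0.8000 s
reaction-phase robot travel = 2.0000·0.0800 = 0.1600 m
robot under decel: 2.0000²/(2·2.5000) = 0.8000 m
person approaches 2.0000·(0.0800+0.8000) = 1.7600 m
margins: 0.1000+0.0050+0.0500 = 0.1550 m
S_min ≈ 0.1600+0.8000+1.7600+0.1550  ⇒  S_min = 23/8 m

S_min = 23/8 m = 2.8750 m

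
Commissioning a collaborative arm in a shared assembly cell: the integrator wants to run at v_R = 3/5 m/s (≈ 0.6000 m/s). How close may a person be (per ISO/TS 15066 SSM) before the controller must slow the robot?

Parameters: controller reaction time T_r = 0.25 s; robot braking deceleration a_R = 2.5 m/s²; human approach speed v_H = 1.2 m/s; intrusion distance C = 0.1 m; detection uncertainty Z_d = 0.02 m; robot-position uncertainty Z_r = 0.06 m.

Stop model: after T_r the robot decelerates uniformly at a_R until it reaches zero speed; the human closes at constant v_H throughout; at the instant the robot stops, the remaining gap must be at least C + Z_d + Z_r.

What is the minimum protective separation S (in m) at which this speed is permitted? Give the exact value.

S_min = 99/100 m = 0.9900 m

T_s = v_R/a_R = (3/5)/(5/2) = 0.2400 s
reaction-phase robot travel = 0.6000·0.2500 = 0.1500 m
braking distance = 0.6000²/(2·2.5000) = 0.0720 m
person approaches 1.2000·(0.2500+0.2400) = 0.5880 m
C+Z_d+Z_r = 0.1000+0.0200+0.0600 = 0.1800 m
S_min ≈ 0.1500+0.0720+0.5880+0.1800  ⇒  S_min = 99/100 m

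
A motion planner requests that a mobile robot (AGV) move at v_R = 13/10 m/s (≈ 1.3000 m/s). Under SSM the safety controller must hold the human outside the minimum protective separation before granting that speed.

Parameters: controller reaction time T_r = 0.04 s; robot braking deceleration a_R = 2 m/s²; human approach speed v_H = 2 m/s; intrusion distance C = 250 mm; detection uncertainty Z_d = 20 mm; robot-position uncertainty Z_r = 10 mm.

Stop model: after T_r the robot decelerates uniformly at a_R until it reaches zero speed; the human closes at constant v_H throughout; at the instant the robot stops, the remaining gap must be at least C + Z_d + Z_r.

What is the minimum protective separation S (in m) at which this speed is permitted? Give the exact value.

stop time T_s = (13/10)/2 = 0.6500 s
robot covers v_R·T_r = 1.3000·0.0400 = 0.0520 m before braking
robot covers 1.3000·0.6500 − ½·2.0000·0.6500² = 0.4225 m while stopping
human closes 2.0000·0.6900 = 1.3800 m
residual clearance needed = 0.2500+0.0200+0.0100 = 0.2800 m
S_min ≈ 0.0520+0.4225+1.3800+0.2800  ⇒  S_min = 4269/2000 m

S_min = 4269/2000 m = 2.1345 m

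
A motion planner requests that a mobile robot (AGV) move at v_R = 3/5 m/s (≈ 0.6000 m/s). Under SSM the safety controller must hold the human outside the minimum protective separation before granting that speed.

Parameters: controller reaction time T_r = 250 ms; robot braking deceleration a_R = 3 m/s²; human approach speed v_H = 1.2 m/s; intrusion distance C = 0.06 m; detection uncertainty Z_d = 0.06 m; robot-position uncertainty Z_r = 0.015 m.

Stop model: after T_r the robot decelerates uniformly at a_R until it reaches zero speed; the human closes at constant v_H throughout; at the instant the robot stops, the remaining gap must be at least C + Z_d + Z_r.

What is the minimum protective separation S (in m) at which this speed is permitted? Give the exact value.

braking lasts T_s = (3/5)/3 = 0.2000 s
robot in T_r: 0.6000·0.2500 = 0.1500 m
robot covers 0.6000·0.2000 − ½·3.0000·0.2000² = 0.0600 m while stopping
human closes 1.2000·0.4500 = 0.5400 m
C+Z_d+Z_r = 0.0600+0.0600+0.0150 = 0.1350 m
S_min ≈ 0.1500+0.0600+0.5400+0.1350  ⇒  S_min = 177/200 m

S_min = 177/200 m = 0.8850 m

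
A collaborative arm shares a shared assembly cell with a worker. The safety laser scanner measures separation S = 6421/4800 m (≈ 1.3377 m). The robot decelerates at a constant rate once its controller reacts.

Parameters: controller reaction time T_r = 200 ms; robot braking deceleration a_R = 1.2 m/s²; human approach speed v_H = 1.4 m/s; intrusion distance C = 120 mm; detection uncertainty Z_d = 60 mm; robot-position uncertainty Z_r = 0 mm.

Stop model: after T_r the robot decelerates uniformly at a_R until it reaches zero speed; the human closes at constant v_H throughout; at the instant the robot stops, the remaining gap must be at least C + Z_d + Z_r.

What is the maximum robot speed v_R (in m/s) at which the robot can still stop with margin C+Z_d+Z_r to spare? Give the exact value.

v_R_max = 11/20 m/s = 0.5500 m/s

quadratic (5/12)·v² + (41/30)·v + (-4213/4800) = 0
  disc = (41/30)² − 4·(5/12)·(-4213/4800) = 5329/1600 ; √disc = 73/40
  v_R = (−(41/30) + 73/40) / (2·(5/12)) = 11/20 m/s
check:
T_s = v_R/a_R = (11/20)/(6/5) = 0.4583 s
reaction-phase robot travel = 0.5500·0.2000 = 0.1100 m
robot under decel: 0.5500²/(2·1.2000) = 0.1260 m
human closes 1.4000·0.6583 = 0.9217 m
residual clearance needed = 0.1200+0.0600+0.0000 = 0.1800 m
sum ≈ 0.1100+0.1260+0.9217+0.1800 ≈ 1.3377 m = S ✓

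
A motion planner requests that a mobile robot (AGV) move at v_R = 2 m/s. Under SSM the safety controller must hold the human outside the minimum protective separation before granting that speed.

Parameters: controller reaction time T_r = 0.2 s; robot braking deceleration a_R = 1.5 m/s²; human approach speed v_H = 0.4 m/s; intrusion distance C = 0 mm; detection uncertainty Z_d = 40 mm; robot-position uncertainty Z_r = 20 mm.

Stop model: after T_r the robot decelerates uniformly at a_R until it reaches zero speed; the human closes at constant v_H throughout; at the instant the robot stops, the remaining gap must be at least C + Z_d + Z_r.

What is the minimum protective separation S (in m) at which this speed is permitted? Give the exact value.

braking lasts T_s = 2/(3/2) = 1.3333 s
reaction-phase robot travel = 2.0000·0.2000 = 0.4000 m
braking distance = 2.0000²/(2·1.5000) = 1.3333 m
human closes 0.4000·1.5333 = 0.6133 m
residual clearance needed = 0.0000+0.0400+0.0200 = 0.0600 m
S_min ≈ 0.4000+1.3333+0.6133+0.0600  ⇒  S_min = 361/150 m

S_min = 361/150 m = 2.4067 m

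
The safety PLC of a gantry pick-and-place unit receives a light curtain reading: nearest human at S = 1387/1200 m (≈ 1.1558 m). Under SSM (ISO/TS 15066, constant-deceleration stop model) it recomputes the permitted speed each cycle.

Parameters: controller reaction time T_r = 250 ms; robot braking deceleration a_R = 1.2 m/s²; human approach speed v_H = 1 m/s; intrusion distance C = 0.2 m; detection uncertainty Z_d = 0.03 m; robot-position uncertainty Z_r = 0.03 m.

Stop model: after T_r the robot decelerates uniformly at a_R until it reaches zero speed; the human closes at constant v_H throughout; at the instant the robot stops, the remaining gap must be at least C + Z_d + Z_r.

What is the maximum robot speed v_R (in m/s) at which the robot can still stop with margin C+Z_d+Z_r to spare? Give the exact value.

v_R_max = 1/2 m/s = 0.5000 m/s

at the boundary: (5/12)·v² + (13/12)·v + (-31/48) = 0
  disc = (13/12)² − 4·(5/12)·(-31/48) = 9/4 ; √disc = 3/2
  v_R = (−(13/12) + 3/2) / (2·(5/12)) = 1/2 m/s
check:
stop time T_s = (1/2)/(6/5) = 0.4167 s
reaction-phase robot travel = 0.5000·0.2500 = 0.1250 m
braking distance = 0.5000²/(2·1.2000) = 0.1042 m
human closes 1.0000·0.6667 = 0.6667 m
C+Z_d+Z_r = 0.2000+0.0300+0.0300 = 0.2600 m
sum ≈ 0.1250+0.1042+0.6667+0.2600 ≈ 1.1558 m = S ✓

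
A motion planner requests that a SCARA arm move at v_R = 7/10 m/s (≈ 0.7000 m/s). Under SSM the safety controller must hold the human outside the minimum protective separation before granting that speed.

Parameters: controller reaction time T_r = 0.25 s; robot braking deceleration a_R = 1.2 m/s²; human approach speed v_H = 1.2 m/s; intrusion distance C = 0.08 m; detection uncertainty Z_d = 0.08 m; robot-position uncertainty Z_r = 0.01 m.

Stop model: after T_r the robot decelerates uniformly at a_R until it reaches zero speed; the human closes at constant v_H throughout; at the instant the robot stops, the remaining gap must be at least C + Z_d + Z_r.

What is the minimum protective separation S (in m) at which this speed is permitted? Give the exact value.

braking lasts T_s = (7/10)/(6/5) = 0.5833 s
robot in T_r: 0.7000·0.2500 = 0.1750 m
robot covers 0.7000·0.5833 − ½·1.2000·0.5833² = 0.2042 m while stopping
human over T_r+T_s: 1.2000·(0.2500+0.5833) = 1.0000 m
margins: 0.0800+0.0800+0.0100 = 0.1700 m
S_min ≈ 0.1750+0.2042+1.0000+0.1700  ⇒  S_min = 1859/1200 m

S_min = 1859/1200 m = 1.5492 m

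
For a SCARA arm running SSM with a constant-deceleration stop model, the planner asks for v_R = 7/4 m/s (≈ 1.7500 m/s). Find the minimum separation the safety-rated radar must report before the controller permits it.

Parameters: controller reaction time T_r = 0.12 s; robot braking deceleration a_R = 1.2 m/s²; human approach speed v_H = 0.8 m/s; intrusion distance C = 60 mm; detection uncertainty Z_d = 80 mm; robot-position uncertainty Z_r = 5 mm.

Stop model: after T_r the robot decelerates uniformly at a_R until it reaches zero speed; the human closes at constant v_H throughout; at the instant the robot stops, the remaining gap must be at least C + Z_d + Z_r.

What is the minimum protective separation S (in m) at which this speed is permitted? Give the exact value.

braking lasts T_s = (7/4)/(6/5) = 1.4583 s
reaction-phase robot travel = 1.7500·0.1200 = 0.2100 m
robot under decel: 1.7500²/(2·1.2000) = 1.2760 m
person approaches 0.8000·(0.1200+1.4583) = 1.2627 m
margins: 0.0600+0.0800+0.0050 = 0.1450 m
S_min ≈ 0.2100+1.2760+1.2627+0.1450  ⇒  S_min = 69449/24000 m

S_min = 69449/24000 m = 2.8937 m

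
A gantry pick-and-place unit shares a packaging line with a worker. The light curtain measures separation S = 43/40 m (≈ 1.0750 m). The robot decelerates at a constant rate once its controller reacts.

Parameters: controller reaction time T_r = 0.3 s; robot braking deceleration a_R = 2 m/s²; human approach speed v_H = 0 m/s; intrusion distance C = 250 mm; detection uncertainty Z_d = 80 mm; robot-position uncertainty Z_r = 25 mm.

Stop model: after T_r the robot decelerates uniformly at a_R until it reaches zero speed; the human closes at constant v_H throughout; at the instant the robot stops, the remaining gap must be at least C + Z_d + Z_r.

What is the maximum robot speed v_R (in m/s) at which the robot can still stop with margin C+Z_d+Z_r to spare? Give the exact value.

v_R_max = 6/5 m/s = 1.2000 m/s

collect terms ⇒ (1/4)·v_R² + (3/10)·v_R + (-18/25) = 0
  disc = (3/10)² − 4·(1/4)·(-18/25) = 81/100 ; √disc = 9/10
  v_R = (−(3/10) + 9/10) / (2·(1/4)) = 6/5 m/s
check:
T_s = v_R/a_R = (6/5)/2 = 0.6000 s
robot in T_r: 1.2000·0.3000 = 0.3600 m
braking distance = 1.2000²/(2·2.0000) = 0.3600 m
human over T_r+T_s: 0.0000·(0.3000+0.6000) = 0.0000 m
margins: 0.2500+0.0800+0.0250 = 0.3550 m
sum ≈ 0.3600+0.3600+0.0000+0.3550 ≈ 1.0750 m = S ✓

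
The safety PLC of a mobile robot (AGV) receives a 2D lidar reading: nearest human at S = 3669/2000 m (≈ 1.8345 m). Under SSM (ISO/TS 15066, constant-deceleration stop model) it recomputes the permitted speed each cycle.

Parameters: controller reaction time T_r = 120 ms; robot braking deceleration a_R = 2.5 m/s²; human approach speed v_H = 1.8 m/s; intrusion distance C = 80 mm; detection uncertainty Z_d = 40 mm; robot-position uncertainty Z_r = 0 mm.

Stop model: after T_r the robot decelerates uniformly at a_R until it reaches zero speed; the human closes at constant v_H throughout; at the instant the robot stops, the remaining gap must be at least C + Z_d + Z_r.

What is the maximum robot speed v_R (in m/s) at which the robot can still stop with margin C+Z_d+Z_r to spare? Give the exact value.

quadratic (1/5)·v² + (21/25)·v + (-2997/2000) = 0
  disc = (21/25)² − 4·(1/5)·(-2997/2000) = 4761/2500 ; √disc = 69/50
  v_R = (−(21/25) + 69/50) / (2·(1/5)) = 27/20 m/s
check:
braking lasts T_s = (27/20)/(5/2) = 0.5400 s
robot covers v_R·T_r = 1.3500·0.1200 = 0.1620 m before braking
robot covers 1.3500·0.5400 − ½·2.5000·0.5400² = 0.3645 m while stopping
person approaches 1.8000·(0.1200+0.5400) = 1.1880 m
C+Z_d+Z_r = 0.0800+0.0400+0.0000 = 0.1200 m
sum ≈ 0.1620+0.3645+1.1880+0.1200 ≈ 1.8345 m = S ✓

v_R_max = 27/20 m/s = 1.3500 m/s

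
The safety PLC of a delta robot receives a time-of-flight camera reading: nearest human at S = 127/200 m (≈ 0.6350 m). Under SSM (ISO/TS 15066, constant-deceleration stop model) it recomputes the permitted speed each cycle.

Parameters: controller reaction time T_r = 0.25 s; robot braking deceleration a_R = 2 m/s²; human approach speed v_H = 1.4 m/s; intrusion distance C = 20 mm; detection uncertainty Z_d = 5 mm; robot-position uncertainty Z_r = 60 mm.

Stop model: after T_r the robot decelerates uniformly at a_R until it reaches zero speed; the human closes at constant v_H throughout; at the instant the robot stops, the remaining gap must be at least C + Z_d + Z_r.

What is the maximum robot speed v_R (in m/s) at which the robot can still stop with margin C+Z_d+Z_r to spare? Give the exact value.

v_R_max = 1/5 m/s = 0.2000 m/s

collect terms ⇒ (1/4)·v_R² + (19/20)·v_R + (-1/5) = 0
  disc = (19/20)² − 4·(1/4)·(-1/5) = 441/400 ; √disc = 21/20
  v_R = (−(19/20) + 21/20) / (2·(1/4)) = 1/5 m/s
check:
T_s = v_R/a_R = (1/5)/2 = 0.1000 s
robot covers v_R·T_r = 0.2000·0.2500 = 0.0500 m before braking
robot covers 0.2000·0.1000 − ½·2.0000·0.1000² = 0.0100 m while stopping
person approaches 1.4000·(0.2500+0.1000) = 0.4900 m
C+Z_d+Z_r = 0.0200+0.0050+0.0600 = 0.0850 m
sum ≈ 0.0500+0.0100+0.4900+0.0850 ≈ 0.6350 m = S ✓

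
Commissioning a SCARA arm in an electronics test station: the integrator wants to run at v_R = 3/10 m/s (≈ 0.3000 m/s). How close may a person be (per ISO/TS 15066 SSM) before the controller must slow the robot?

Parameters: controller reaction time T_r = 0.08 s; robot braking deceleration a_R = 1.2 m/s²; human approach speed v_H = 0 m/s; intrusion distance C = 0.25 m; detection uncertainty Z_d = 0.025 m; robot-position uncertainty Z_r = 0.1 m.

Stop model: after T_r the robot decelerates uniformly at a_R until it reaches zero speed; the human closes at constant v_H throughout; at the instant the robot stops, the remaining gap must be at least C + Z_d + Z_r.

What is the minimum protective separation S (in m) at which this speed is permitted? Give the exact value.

stop time T_s = (3/10)/(6/5) = 0.2500 s
robot covers v_R·T_r = 0.3000·0.0800 = 0.0240 m before braking
robot covers 0.3000·0.2500 − ½·1.2000·0.2500² = 0.0375 m while stopping
human over T_r+T_s: 0.0000·(0.0800+0.2500) = 0.0000 m
margins: 0.2500+0.0250+0.1000 = 0.3750 m
S_min ≈ 0.0240+0.0375+0.0000+0.3750  ⇒  S_min = 873/2000 m

S_min = 873/2000 m = 0.4365 m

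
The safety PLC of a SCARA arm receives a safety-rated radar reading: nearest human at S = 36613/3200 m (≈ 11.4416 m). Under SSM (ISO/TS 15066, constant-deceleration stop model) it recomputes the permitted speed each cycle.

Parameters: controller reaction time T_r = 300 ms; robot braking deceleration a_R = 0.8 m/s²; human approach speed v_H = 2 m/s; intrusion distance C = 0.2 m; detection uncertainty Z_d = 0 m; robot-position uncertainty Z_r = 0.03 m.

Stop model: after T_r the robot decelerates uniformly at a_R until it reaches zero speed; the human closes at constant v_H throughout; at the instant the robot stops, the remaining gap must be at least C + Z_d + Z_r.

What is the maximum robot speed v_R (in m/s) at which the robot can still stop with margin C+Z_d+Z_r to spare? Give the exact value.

v_R_max = 49/20 m/s = 2.4500 m/s

at the boundary: (5/8)·v² + (14/5)·v + (-33957/3200) = 0
  disc = (14/5)² − 4·(5/8)·(-33957/3200) = 219961/6400 ; √disc = 469/80
  v_R = (−(14/5) + 469/80) / (2·(5/8)) = 49/20 m/s
check:
T_s = v_R/a_R = (49/20)/(4/5) = 3.0625 s
reaction-phase robot travel = 2.4500·0.3000 = 0.7350 m
braking distance = 2.4500²/(2·0.8000) = 3.7516 m
person approaches 2.0000·(0.3000+3.0625) = 6.7250 m
C+Z_d+Z_r = 0.2000+0.0000+0.0300 = 0.2300 m
sum ≈ 0.7350+3.7516+6.7250+0.2300 ≈ 11.4416 m = S ✓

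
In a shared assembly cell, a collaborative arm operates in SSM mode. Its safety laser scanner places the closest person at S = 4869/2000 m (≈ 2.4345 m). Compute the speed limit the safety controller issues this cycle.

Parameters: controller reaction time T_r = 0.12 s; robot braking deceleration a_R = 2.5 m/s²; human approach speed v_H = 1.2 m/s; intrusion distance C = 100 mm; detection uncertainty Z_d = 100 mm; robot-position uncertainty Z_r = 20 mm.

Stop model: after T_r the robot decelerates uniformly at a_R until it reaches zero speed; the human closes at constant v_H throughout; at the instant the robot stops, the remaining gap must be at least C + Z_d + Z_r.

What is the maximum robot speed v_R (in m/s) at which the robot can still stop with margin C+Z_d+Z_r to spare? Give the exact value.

v_R_max = 41/20 m/s = 2.0500 m/s

collect terms ⇒ (1/5)·v_R² + (3/5)·v_R + (-4141/2000) = 0
  disc = (3/5)² − 4·(1/5)·(-4141/2000) = 5041/2500 ; √disc = 71/50
  v_R = (−(3/5) + 71/50) / (2·(1/5)) = 41/20 m/s
check:
stop time T_s = (41/20)/(5/2) = 0.8200 s
robot covers v_R·T_r = 2.0500·0.1200 = 0.2460 m before braking
braking distance = 2.0500²/(2·2.5000) = 0.8405 m
person approaches 1.2000·(0.1200+0.8200) = 1.1280 m
residual clearance needed = 0.1000+0.1000+0.0200 = 0.2200 m
sum ≈ 0.2460+0.8405+1.1280+0.2200 ≈ 2.4345 m = S ✓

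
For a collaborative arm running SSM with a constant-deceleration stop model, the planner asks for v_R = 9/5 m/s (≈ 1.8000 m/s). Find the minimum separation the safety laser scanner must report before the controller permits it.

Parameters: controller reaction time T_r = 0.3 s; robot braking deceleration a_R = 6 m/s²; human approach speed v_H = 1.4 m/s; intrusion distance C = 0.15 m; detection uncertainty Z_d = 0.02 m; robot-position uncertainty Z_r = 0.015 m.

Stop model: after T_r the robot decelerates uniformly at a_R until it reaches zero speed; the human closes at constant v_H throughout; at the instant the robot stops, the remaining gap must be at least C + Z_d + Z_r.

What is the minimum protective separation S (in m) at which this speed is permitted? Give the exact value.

braking lasts T_s = (9/5)/6 = 0.3000 s
robot covers v_R·T_r = 1.8000·0.3000 = 0.5400 m before braking
robot under decel: 1.8000²/(2·6.0000) = 0.2700 m
human over T_r+T_s: 1.4000·(0.3000+0.3000) = 0.8400 m
C+Z_d+Z_r = 0.1500+0.0200+0.0150 = 0.1850 m
S_min ≈ 0.5400+0.2700+0.8400+0.1850  ⇒  S_min = 367/200 m

S_min = 367/200 m = 1.8350 m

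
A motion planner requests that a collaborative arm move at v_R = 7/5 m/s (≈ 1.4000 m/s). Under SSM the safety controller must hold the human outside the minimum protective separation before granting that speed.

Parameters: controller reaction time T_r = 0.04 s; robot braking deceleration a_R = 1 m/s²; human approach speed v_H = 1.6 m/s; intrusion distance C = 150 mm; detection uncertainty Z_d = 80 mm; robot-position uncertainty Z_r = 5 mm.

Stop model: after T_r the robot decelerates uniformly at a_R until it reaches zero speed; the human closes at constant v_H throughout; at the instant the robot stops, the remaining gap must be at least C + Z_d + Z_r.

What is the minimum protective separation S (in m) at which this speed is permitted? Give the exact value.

S_min = 143/40 m = 3.5750 m

braking lasts T_s = (7/5)/1 = 1.4000 s
robot in T_r: 1.4000·0.0400 = 0.0560 m
robot covers 1.4000·1.4000 − ½·1.0000·1.4000² = 0.9800 m while stopping
human closes 1.6000·1.4400 = 2.3040 m
residual clearance needed = 0.1500+0.0800+0.0050 = 0.2350 m
S_min ≈ 0.0560+0.9800+2.3040+0.2350  ⇒  S_min = 143/40 m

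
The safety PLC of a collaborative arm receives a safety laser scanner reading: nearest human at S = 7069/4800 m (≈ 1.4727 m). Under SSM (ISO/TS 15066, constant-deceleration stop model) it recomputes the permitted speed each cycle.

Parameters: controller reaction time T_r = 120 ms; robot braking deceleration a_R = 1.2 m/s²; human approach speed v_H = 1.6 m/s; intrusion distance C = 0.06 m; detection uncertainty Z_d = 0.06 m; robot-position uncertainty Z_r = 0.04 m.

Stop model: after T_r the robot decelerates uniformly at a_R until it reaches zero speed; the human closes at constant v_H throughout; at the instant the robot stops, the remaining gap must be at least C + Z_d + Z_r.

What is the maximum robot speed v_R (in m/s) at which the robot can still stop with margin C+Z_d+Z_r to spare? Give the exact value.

v_R_max = 13/20 m/s = 0.6500 m/s

quadratic (5/12)·v² + (109/75)·v + (-26897/24000) = 0
  disc = (109/75)² − 4·(5/12)·(-26897/24000) = 159201/40000 ; √disc = 399/200
  v_R = (−(109/75) + 399/200) / (2·(5/12)) = 13/20 m/s
check:
braking lasts T_s = (13/20)/(6/5) = 0.5417 s
robot in T_r: 0.6500·0.1200 = 0.0780 m
braking distance = 0.6500²/(2·1.2000) = 0.1760 m
human over T_r+T_s: 1.6000·(0.1200+0.5417) = 1.0587 m
margins: 0.0600+0.0600+0.0400 = 0.1600 m
sum ≈ 0.0780+0.1760+1.0587+0.1600 ≈ 1.4727 m = S ✓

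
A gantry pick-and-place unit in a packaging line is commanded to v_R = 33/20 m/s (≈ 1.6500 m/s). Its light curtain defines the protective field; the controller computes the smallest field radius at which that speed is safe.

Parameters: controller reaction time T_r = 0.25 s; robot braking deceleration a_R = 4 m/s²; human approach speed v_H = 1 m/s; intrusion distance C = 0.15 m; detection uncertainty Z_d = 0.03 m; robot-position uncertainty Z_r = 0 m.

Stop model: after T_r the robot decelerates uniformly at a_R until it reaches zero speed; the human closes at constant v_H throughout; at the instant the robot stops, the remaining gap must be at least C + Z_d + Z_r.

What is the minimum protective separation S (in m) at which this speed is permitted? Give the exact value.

S_min = 1021/640 m = 1.5953 m

braking lasts T_s = (33/20)/4 = 0.4125 s
reaction-phase robot travel = 1.6500·0.2500 = 0.4125 m
robot covers 1.6500·0.4125 − ½·4.0000·0.4125² = 0.3403 m while stopping
human closes 1.0000·0.6625 = 0.6625 m
residual clearance needed = 0.1500+0.0300+0.0000 = 0.1800 m
S_min ≈ 0.4125+0.3403+0.6625+0.1800  ⇒  S_min = 1021/640 m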